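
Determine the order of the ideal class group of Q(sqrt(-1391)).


K = Q(sqrt(-1391)). d mod 4 = 1, so D = disc(K) = d = -1391
h(K) equals the number of primitive reduced positive-definite forms (a, b, c) = a*x^2 + b*x*y + c*y^2 with b^2 - 4ac = D,
where reduced means |b| <= a <= c, with b >= 0 whenever |b| = a or a = c, and primitive means gcd(a, b, c) = 1.
Reduced forces 3a^2 <= |D| = 1391, so 1 <= a <= 21; b must have the parity of D, and c = (b^2 - D)/(4a) must be an integer >= a.
Enumerate a = 1..21, b in [-a, a]:
  a=1: (1, 1, 348)  [1]
  a=2: (2, -1, 174), (2, 1, 174)  [2]
  a=3: (3, -1, 116), (3, 1, 116)  [2]
  a=4: (4, -1, 87), (4, 1, 87)  [2]
  a=5: (5, -3, 70), (5, 3, 70)  [2]
  a=6: (6, -5, 59), (6, -1, 58), (6, 1, 58), (6, 5, 59)  [4]
  a=7: (7, -3, 50), (7, 3, 50)  [2]
  a=8: (8, -7, 45), (8, 7, 45)  [2]
  a=9: (9, -7, 40), (9, 7, 40)  [2]
  a=10: (10, -7, 36), (10, -3, 35), (10, 3, 35), (10, 7, 36)  [4]
  a=11: none
  a=12: (12, -7, 30), (12, -1, 29), (12, 1, 29), (12, 7, 30)  [4]
  a=13: (13, 13, 30)  [1]
  a=14: (14, -11, 27), (14, -3, 25), (14, 3, 25), (14, 11, 27)  [4]
  a=15: (15, -13, 26), (15, -7, 24), (15, 7, 24), (15, 13, 26)  [4]
  a=16: (16, -9, 23), (16, 9, 23)  [2]
  a=17: none
  a=18: (18, -11, 21), (18, -7, 20), (18, 7, 20), (18, 11, 21)  [4]
  a=19: none
  a=20: (20, -17, 21), (20, 17, 21)  [2]
  a=21: none
Total reduced forms: 1 + 2 + 2 + 2 + 2 + 4 + 2 + 2 + 2 + 4 + 4 + 1 + 4 + 4 + 2 + 4 + 2 = 44
h = 44

44


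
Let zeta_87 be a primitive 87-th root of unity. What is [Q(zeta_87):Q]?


The degree equals Euler's totient phi(87).
87 = 3 * 29
phi(87) = 56

56


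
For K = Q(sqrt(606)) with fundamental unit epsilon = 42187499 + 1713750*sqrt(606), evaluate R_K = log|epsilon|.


epsilon = 42187499 + 1713750*sqrt(606)
= 8.4375e+07
R = ln(8.4375e+07)
= 18.2508

18.2508


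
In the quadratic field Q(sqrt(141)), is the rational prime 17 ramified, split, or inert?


K = Q(sqrt(141)). Since d mod 4 = 1, disc(K) = 141.
Check p | disc: 141 mod 17 = 5.
p does not divide disc. Compute Legendre symbol (d/p):
5^((17-1)/2) mod 17 = -1
(d/p) = -1, so p is inert: (p) stays prime with e=1, f=2, g=1.
Therefore p is inert.

inert


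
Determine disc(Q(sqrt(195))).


For K = Q(sqrt(d)) with d squarefree: disc(K) = d if d = 1 mod 4, and disc(K) = 4d if d = 2 or 3 mod 4.
Here d = 195, and d mod 4 = 3.
d = 3 mod 4, not 1 (O_K = Z[sqrt(d)]), so disc(K) = 4d = 4 * (195) = 780

780


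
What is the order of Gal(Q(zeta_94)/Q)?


|Gal(Q(zeta_94)/Q)| = phi(94)
= 46

46


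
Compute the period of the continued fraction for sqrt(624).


Run the CF algorithm for sqrt(624).
a_0 = floor(sqrt(624)) = 24; set m_0=0, q_0=1.
Recurrence: m' = q*a - m,  q' = (d - m'^2)/q,  a' = floor((a_0 + m')/q').
  step 1: m=24, q=48, a=1
  step 2: m=24, q=1, a=48
a_2 = 2*a_0 = 48, so the period closes here.
sqrt(624) = [24; 1, 48]
Period length = 2

2


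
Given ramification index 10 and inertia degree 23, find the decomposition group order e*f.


|D_P| = e * f
= 10 * 23
= 230

230


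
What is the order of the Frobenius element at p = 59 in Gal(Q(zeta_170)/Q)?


The Frobenius at p in Gal(Q(zeta_n)/Q) = (Z/nZ)* is the class of p, so its order is ord_170(59), the smallest k >= 1 with 59^k = 1 mod 170.
n = 170 = 2 * 5 * 17, phi(170) = 64; the order divides phi(n).
Divisors of 64: 1, 2, 4, 8, 16, 32, 64
Repeated squaring mod 170: 59^1 = 59, 59^2 = 81, 59^4 = 101, 59^8 = 1, 59^16 = 1, 59^32 = 1, 59^64 = 1
Test divisors in increasing order:
  k=1: 59^1 = 59 mod 170
  k=2: 59^2 = 81 mod 170
  k=4: 59^4 = 101 mod 170
  k=8: 59^8 = 1 mod 170  <- first divisor giving 1
Order = 8

8


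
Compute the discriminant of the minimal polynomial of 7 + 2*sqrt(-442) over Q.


The element 7 + 2*sqrt(-442) has minimal polynomial:
x^2 - 14*x + 1817
Discriminant = (-14)^2 - 4*(1817)
= 196 - 7268
= -7072

-7072


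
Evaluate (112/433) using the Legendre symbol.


p = 433 is prime, so compute (112/433) with the reciprocity algorithm (Jacobi-symbol steps: pull out 2s via (2/n), flip via reciprocity, reduce):
  pull out 2: (2/433) = +1  (since 433 mod 8 = 1)
  pull out 2: (2/433) = +1  (since 433 mod 8 = 1)
  pull out 2: (2/433) = +1  (since 433 mod 8 = 1)
  pull out 2: (2/433) = +1  (since 433 mod 8 = 1)
  reciprocity: (7/433) -> +(433/7)
  reduce: (6/7)
  pull out 2: (2/7) = +1  (since 7 mod 8 = 7)
  reciprocity: (3/7) -> -(7/3)
  reduce: (1/3)
  (1/3) = 1
Product of signs = -1
(112/433) = -1

-1


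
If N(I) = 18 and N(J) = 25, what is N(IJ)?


N(IJ) = N(I) * N(J)
= 18 * 25
= 450

450


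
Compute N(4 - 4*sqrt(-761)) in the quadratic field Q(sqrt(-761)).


N(a + b*sqrt(d)) = a^2 - d*b^2
= (4)^2 - (-761)*(-4)^2
= 16 + 12176
= 12192

12192


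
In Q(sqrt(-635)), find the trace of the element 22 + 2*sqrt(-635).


Tr(a + b*sqrt(d)) = (a + b*sqrt(d)) + (a - b*sqrt(d)) = 2a
= 2 * (22)
= 44

44


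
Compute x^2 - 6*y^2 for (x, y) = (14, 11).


x^2 - d*y^2
= 14^2 - 6*11^2
= 196 - 726
= -530

-530


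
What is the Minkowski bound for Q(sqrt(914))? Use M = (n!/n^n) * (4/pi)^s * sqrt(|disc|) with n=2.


d = 914, d mod 4 = 2, so disc(K) = 4d = 3656; |disc(K)| = 3656
Real quadratic field, so n = 2, s = r2 = 0, r1 = 2
M = (n!/n^n) * (4/pi)^s * sqrt(|disc(K)|) = (2!/2^2) * (4/pi)^0 * sqrt(3656)
= 0.5 * 1.000000 * 60.464866
= 30.2324

30.2324


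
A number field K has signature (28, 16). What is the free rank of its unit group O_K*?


By Dirichlet's unit theorem:
rank = r1 + r2 - 1
= 28 + 16 - 1
= 43

43


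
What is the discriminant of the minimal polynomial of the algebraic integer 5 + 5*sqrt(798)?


The element 5 + 5*sqrt(798) has minimal polynomial:
x^2 - 10*x - 19925
Discriminant = (-10)^2 - 4*(-19925)
= 100 + 79700
= 79800

79800


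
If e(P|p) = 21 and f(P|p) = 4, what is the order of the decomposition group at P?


|D_P| = e * f
= 21 * 4
= 84

84


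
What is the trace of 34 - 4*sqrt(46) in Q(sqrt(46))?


Tr(a + b*sqrt(d)) = (a + b*sqrt(d)) + (a - b*sqrt(d)) = 2a
= 2 * (34)
= 68

68


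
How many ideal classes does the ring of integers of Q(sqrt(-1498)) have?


K = Q(sqrt(-1498)). d mod 4 = 2, so D = disc(K) = 4d = -5992
h(K) equals the number of primitive reduced positive-definite forms (a, b, c) = a*x^2 + b*x*y + c*y^2 with b^2 - 4ac = D,
where reduced means |b| <= a <= c, with b >= 0 whenever |b| = a or a = c, and primitive means gcd(a, b, c) = 1.
Reduced forces 3a^2 <= |D| = 5992, so 1 <= a <= 44; b must have the parity of D, and c = (b^2 - D)/(4a) must be an integer >= a.
Enumerate a = 1..44, b in [-a, a]:
  a=1: (1, 0, 1498)  [1]
  a=2: (2, 0, 749)  [1]
  a=3..6: none
  a=7: (7, 0, 214)  [1]
  a=8..10: none
  a=11: (11, -6, 137), (11, 6, 137)  [2]
  a=12: none
  a=13: (13, -12, 118), (13, 12, 118)  [2]
  a=14: (14, 0, 107)  [1]
  a=15..16: none
  a=17: (17, -14, 91), (17, 14, 91)  [2]
  a=18..21: none
  a=22: (22, -16, 71), (22, 16, 71)  [2]
  a=23..25: none
  a=26: (26, -12, 59), (26, 12, 59)  [2]
  a=27..33: none
  a=34: (34, -20, 47), (34, 20, 47)  [2]
  a=35..44: none
Total reduced forms: 1 + 1 + 1 + 2 + 2 + 1 + 2 + 2 + 2 + 2 = 16
h = 16

16


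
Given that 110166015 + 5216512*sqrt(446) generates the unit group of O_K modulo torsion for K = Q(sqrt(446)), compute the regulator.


epsilon = 110166015 + 5216512*sqrt(446)
= 2.2033e+08
R = ln(2.2033e+08)
= 19.2106

19.2106


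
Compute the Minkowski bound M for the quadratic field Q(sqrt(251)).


d = 251, d mod 4 = 3, so disc(K) = 4d = 1004; |disc(K)| = 1004
Real quadratic field, so n = 2, s = r2 = 0, r1 = 2
M = (n!/n^n) * (4/pi)^s * sqrt(|disc(K)|) = (2!/2^2) * (4/pi)^0 * sqrt(1004)
= 0.5 * 1.000000 * 31.685959
= 15.8430

15.8430


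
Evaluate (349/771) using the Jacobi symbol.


Compute (349/771) via quadratic reciprocity:
  reciprocity: (349/771) -> +(771/349)
  reduce: (73/349)
  reciprocity: (73/349) -> +(349/73)
  reduce: (57/73)
  reciprocity: (57/73) -> +(73/57)
  reduce: (16/57)
  pull out 2: (2/57) = +1  (since 57 mod 8 = 1)
  pull out 2: (2/57) = +1  (since 57 mod 8 = 1)
  pull out 2: (2/57) = +1  (since 57 mod 8 = 1)
  pull out 2: (2/57) = +1  (since 57 mod 8 = 1)
  (1/57) = 1
Product of signs = 1

1


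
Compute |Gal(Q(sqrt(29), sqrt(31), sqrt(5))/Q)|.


The 3 square roots of distinct primes are multiplicatively independent over Q,
so [K:Q] = 2^3 and Gal(K/Q) is isomorphic to (Z/2Z)^3.
|Gal| = 2^3 = 8

8


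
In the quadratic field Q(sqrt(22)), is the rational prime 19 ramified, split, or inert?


K = Q(sqrt(22)). Since d mod 4 = 2, disc(K) = 88.
Check p | disc: 88 mod 19 = 12.
p does not divide disc. Compute Legendre symbol (d/p):
3^((19-1)/2) mod 19 = -1
(d/p) = -1, so p is inert: (p) stays prime with e=1, f=2, g=1.
Therefore p is inert.

inert


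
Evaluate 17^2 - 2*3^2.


x^2 - d*y^2
= 17^2 - 2*3^2
= 289 - 18
= 271

271


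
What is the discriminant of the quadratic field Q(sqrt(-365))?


For K = Q(sqrt(d)) with d squarefree: disc(K) = d if d = 1 mod 4, and disc(K) = 4d if d = 2 or 3 mod 4.
Here d = -365, and d mod 4 = 3.
d = 3 mod 4, not 1 (O_K = Z[sqrt(d)]), so disc(K) = 4d = 4 * (-365) = -1460

-1460


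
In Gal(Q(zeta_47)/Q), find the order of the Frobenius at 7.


The Frobenius at p in Gal(Q(zeta_n)/Q) = (Z/nZ)* is the class of p, so its order is ord_47(7), the smallest k >= 1 with 7^k = 1 mod 47.
n = 47 = 47, phi(47) = 46; the order divides phi(n).
Divisors of 46: 1, 2, 23, 46
Repeated squaring mod 47: 7^1 = 7, 7^2 = 2, 7^4 = 4, 7^8 = 16, 7^16 = 21, 7^32 = 18
Test divisors in increasing order:
  k=1: 7^1 = 7 mod 47
  k=2: 7^2 = 2 mod 47
  k=23: 7^23 = 21 * 4 * 2 * 7 = 1 mod 47  <- first divisor giving 1
Order = 23

23


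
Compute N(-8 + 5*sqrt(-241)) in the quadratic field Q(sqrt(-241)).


N(a + b*sqrt(d)) = a^2 - d*b^2
= (-8)^2 - (-241)*(5)^2
= 64 + 6025
= 6089

6089


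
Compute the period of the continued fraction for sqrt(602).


Run the CF algorithm for sqrt(602).
a_0 = floor(sqrt(602)) = 24; set m_0=0, q_0=1.
Recurrence: m' = q*a - m,  q' = (d - m'^2)/q,  a' = floor((a_0 + m')/q').
  step 1: m=24, q=26, a=1
  step 2: m=2, q=23, a=1
  step 3: m=21, q=7, a=6
  step 4: m=21, q=23, a=1
  step 5: m=2, q=26, a=1
  step 6: m=24, q=1, a=48
a_6 = 2*a_0 = 48, so the period closes here.
sqrt(602) = [24; 1, 1, 6, 1, 1, 48]
Period length = 6

6


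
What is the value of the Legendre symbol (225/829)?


p = 829 is prime, so compute (225/829) with the reciprocity algorithm (Jacobi-symbol steps: pull out 2s via (2/n), flip via reciprocity, reduce):
  reciprocity: (225/829) -> +(829/225)
  reduce: (154/225)
  pull out 2: (2/225) = +1  (since 225 mod 8 = 1)
  reciprocity: (77/225) -> +(225/77)
  reduce: (71/77)
  reciprocity: (71/77) -> +(77/71)
  reduce: (6/71)
  pull out 2: (2/71) = +1  (since 71 mod 8 = 7)
  reciprocity: (3/71) -> -(71/3)
  reduce: (2/3)
  pull out 2: (2/3) = -1  (since 3 mod 8 = 3)
  (1/3) = 1
Product of signs = 1
(225/829) = 1

1


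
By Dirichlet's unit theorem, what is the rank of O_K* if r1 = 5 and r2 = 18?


By Dirichlet's unit theorem:
rank = r1 + r2 - 1
= 5 + 18 - 1
= 22

22


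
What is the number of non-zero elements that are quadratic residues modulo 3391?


For prime p, the number of non-zero quadratic residues is (p-1)/2.
= (3391-1)/2
= 1695

1695


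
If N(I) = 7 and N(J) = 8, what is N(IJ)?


N(IJ) = N(I) * N(J)
= 7 * 8
= 56

56


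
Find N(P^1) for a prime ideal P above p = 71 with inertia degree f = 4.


N(P^a) = p^(a*f)
= 71^(1*4)
= 71^4
= 25411681

25411681


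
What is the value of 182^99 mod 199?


p = 199 is prime and the exponent is (p-1)/2 = 99, so by Euler's criterion 182^99 = (182/199) = +1 or -1 mod 199.
Compute by square-and-multiply:
  99 = 64 + 32 + 2 + 1 (binary 1100011)
  Repeated squaring mod 199: 182^1 = 182, 182^2 = 90, 182^4 = 140, 182^8 = 98, 182^16 = 52, 182^32 = 117, 182^64 = 157
  182^99 = 182^64 * 182^32 * 182^2 * 182^1 = 157 * 117 * 90 * 182 mod 199
    157 * 117 = 18369 = 61 mod 199
    61 * 90 = 5490 = 117 mod 199
    117 * 182 = 21294 = 1 mod 199
  182^99 = 1 mod 199
Result 1: 182 is a quadratic residue mod 199.
182^99 mod 199 = 1

1


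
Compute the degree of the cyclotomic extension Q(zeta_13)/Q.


The degree equals Euler's totient phi(13).
13 = 13
phi(13) = 12

12


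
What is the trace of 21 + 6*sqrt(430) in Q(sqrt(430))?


Tr(a + b*sqrt(d)) = (a + b*sqrt(d)) + (a - b*sqrt(d)) = 2a
= 2 * (21)
= 42

42


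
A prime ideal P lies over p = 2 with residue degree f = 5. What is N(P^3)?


N(P^a) = p^(a*f)
= 2^(3*5)
= 2^15
= 32768

32768


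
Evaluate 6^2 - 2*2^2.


x^2 - d*y^2
= 6^2 - 2*2^2
= 36 - 8
= 28

28


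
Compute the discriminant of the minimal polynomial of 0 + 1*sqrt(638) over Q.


The element 0 + 1*sqrt(638) has minimal polynomial:
x^2 + 0*x - 638
Discriminant = (0)^2 - 4*(-638)
= 0 + 2552
= 2552

2552


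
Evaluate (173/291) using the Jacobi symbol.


Compute (173/291) via quadratic reciprocity:
  reciprocity: (173/291) -> +(291/173)
  reduce: (118/173)
  pull out 2: (2/173) = -1  (since 173 mod 8 = 5)
  reciprocity: (59/173) -> +(173/59)
  reduce: (55/59)
  reciprocity: (55/59) -> -(59/55)
  reduce: (4/55)
  pull out 2: (2/55) = +1  (since 55 mod 8 = 7)
  pull out 2: (2/55) = +1  (since 55 mod 8 = 7)
  (1/55) = 1
Product of signs = 1

1


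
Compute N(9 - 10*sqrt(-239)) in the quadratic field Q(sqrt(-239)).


N(a + b*sqrt(d)) = a^2 - d*b^2
= (9)^2 - (-239)*(-10)^2
= 81 + 23900
= 23981

23981


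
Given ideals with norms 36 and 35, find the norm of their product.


N(IJ) = N(I) * N(J)
= 36 * 35
= 1260

1260


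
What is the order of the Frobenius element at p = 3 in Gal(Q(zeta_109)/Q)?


The Frobenius at p in Gal(Q(zeta_n)/Q) = (Z/nZ)* is the class of p, so its order is ord_109(3), the smallest k >= 1 with 3^k = 1 mod 109.
n = 109 = 109, phi(109) = 108; the order divides phi(n).
Divisors of 108: 1, 2, 3, 4, 6, 9, 12, 18, 27, 36, 54, 108
Repeated squaring mod 109: 3^1 = 3, 3^2 = 9, 3^4 = 81, 3^8 = 21, 3^16 = 5, 3^32 = 25, 3^64 = 80
Test divisors in increasing order:
  k=1: 3^1 = 3 mod 109
  k=2: 3^2 = 9 mod 109
  k=3: 3^3 = 9 * 3 = 27 mod 109
  k=4: 3^4 = 81 mod 109
  k=6: 3^6 = 81 * 9 = 75 mod 109
  k=9: 3^9 = 21 * 3 = 63 mod 109
  k=12: 3^12 = 21 * 81 = 66 mod 109
  k=18: 3^18 = 5 * 9 = 45 mod 109
  k=27: 3^27 = 5 * 21 * 9 * 3 = 1 mod 109  <- first divisor giving 1
Order = 27

27


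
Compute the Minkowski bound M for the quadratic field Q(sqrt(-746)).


d = -746, d mod 4 = 2, so disc(K) = 4d = -2984; |disc(K)| = 2984
Imaginary quadratic field, so n = 2, s = r2 = 1, r1 = 0
M = (n!/n^n) * (4/pi)^s * sqrt(|disc(K)|) = (2!/2^2) * (4/pi)^1 * sqrt(2984)
= 0.5 * 1.273240 * 54.626001
= 34.7760

34.7760


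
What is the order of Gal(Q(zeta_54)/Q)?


|Gal(Q(zeta_54)/Q)| = phi(54)
= 18

18


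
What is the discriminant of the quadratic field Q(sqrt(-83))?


For K = Q(sqrt(d)) with d squarefree: disc(K) = d if d = 1 mod 4, and disc(K) = 4d if d = 2 or 3 mod 4.
Here d = -83, and d mod 4 = 1.
d = 1 mod 4 (O_K = Z[(1+sqrt(d))/2]), so disc(K) = d = -83

-83


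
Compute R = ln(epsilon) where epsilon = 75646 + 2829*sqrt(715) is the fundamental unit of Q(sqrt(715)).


epsilon = 75646 + 2829*sqrt(715)
= 151292.0000
R = ln(151292.0000)
= 11.9270

11.9270


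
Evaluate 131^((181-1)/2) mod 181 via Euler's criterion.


p = 181 is prime and the exponent is (p-1)/2 = 90, so by Euler's criterion 131^90 = (131/181) = +1 or -1 mod 181.
Compute by square-and-multiply:
  90 = 64 + 16 + 8 + 2 (binary 1011010)
  Repeated squaring mod 181: 131^1 = 131, 131^2 = 147, 131^4 = 70, 131^8 = 13, 131^16 = 169, 131^32 = 144, 131^64 = 102
  131^90 = 131^64 * 131^16 * 131^8 * 131^2 = 102 * 169 * 13 * 147 mod 181
    102 * 169 = 17238 = 43 mod 181
    43 * 13 = 559 = 16 mod 181
    16 * 147 = 2352 = 180 mod 181
  131^90 = 180 mod 181
Result 180 = p - 1 = -1 mod 181: 131 is a quadratic non-residue mod 181. As a residue in [0, p-1] the value is 180.
131^90 mod 181 = 180

180


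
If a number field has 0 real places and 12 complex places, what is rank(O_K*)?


By Dirichlet's unit theorem:
rank = r1 + r2 - 1
= 0 + 12 - 1
= 11

11


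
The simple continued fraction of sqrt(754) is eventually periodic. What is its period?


Run the CF algorithm for sqrt(754).
a_0 = floor(sqrt(754)) = 27; set m_0=0, q_0=1.
Recurrence: m' = q*a - m,  q' = (d - m'^2)/q,  a' = floor((a_0 + m')/q').
  step 1: m=27, q=25, a=2
  step 2: m=23, q=9, a=5
  step 3: m=22, q=30, a=1
  step 4: m=8, q=23, a=1
  step 5: m=15, q=23, a=1
  step 6: m=8, q=30, a=1
  step 7: m=22, q=9, a=5
  step 8: m=23, q=25, a=2
  step 9: m=27, q=1, a=54
a_9 = 2*a_0 = 54, so the period closes here.
sqrt(754) = [27; 2, 5, 1, 1, 1, 1, 5, 2, 54]
Period length = 9

9


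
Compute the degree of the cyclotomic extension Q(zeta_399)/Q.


The degree equals Euler's totient phi(399).
399 = 3 * 7 * 19
phi(399) = 216

216


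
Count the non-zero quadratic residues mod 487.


For prime p, the number of non-zero quadratic residues is (p-1)/2.
= (487-1)/2
= 243

243


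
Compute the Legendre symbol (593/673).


p = 673 is prime, so compute (593/673) with the reciprocity algorithm (Jacobi-symbol steps: pull out 2s via (2/n), flip via reciprocity, reduce):
  reciprocity: (593/673) -> +(673/593)
  reduce: (80/593)
  pull out 2: (2/593) = +1  (since 593 mod 8 = 1)
  pull out 2: (2/593) = +1  (since 593 mod 8 = 1)
  pull out 2: (2/593) = +1  (since 593 mod 8 = 1)
  pull out 2: (2/593) = +1  (since 593 mod 8 = 1)
  reciprocity: (5/593) -> +(593/5)
  reduce: (3/5)
  reciprocity: (3/5) -> +(5/3)
  reduce: (2/3)
  pull out 2: (2/3) = -1  (since 3 mod 8 = 3)
  (1/3) = 1
Product of signs = -1
(593/673) = -1

-1


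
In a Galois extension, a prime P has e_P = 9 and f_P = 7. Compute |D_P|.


|D_P| = e * f
= 9 * 7
= 63

63


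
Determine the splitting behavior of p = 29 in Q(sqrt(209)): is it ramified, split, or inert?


K = Q(sqrt(209)). Since d mod 4 = 1, disc(K) = 209.
Check p | disc: 209 mod 29 = 6.
p does not divide disc. Compute Legendre symbol (d/p):
6^((29-1)/2) mod 29 = 1
(d/p) = 1, so p splits: (p) = P*P' with e=1, f=1, g=2.
Therefore p is split.

split


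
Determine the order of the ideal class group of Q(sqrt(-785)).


K = Q(sqrt(-785)). d mod 4 = 3, so D = disc(K) = 4d = -3140
h(K) equals the number of primitive reduced positive-definite forms (a, b, c) = a*x^2 + b*x*y + c*y^2 with b^2 - 4ac = D,
where reduced means |b| <= a <= c, with b >= 0 whenever |b| = a or a = c, and primitive means gcd(a, b, c) = 1.
Reduced forces 3a^2 <= |D| = 3140, so 1 <= a <= 32; b must have the parity of D, and c = (b^2 - D)/(4a) must be an integer >= a.
Enumerate a = 1..32, b in [-a, a]:
  a=1: (1, 0, 785)  [1]
  a=2: (2, 2, 393)  [1]
  a=3: (3, -2, 262), (3, 2, 262)  [2]
  a=4: none
  a=5: (5, 0, 157)  [1]
  a=6: (6, -2, 131), (6, 2, 131)  [2]
  a=7..8: none
  a=9: (9, -8, 89), (9, 8, 89)  [2]
  a=10: (10, 10, 81)  [1]
  a=11..14: none
  a=15: (15, -10, 54), (15, 10, 54)  [2]
  a=16..17: none
  a=18: (18, -10, 45), (18, 10, 45)  [2]
  a=19..26: none
  a=27: (27, -10, 30), (27, 10, 30)  [2]
  a=28..32: none
Total reduced forms: 1 + 1 + 2 + 1 + 2 + 2 + 1 + 2 + 2 + 2 = 16
h = 16

16


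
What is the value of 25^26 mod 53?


p = 53 is prime and the exponent is (p-1)/2 = 26, so by Euler's criterion 25^26 = (25/53) = +1 or -1 mod 53.
Compute by square-and-multiply:
  26 = 16 + 8 + 2 (binary 11010)
  Repeated squaring mod 53: 25^1 = 25, 25^2 = 42, 25^4 = 15, 25^8 = 13, 25^16 = 10
  25^26 = 25^16 * 25^8 * 25^2 = 10 * 13 * 42 mod 53
    10 * 13 = 130 = 24 mod 53
    24 * 42 = 1008 = 1 mod 53
  25^26 = 1 mod 53
Result 1: 25 is a quadratic residue mod 53.
25^26 mod 53 = 1

1


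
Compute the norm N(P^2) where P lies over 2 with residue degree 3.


N(P^a) = p^(a*f)
= 2^(2*3)
= 2^6
= 64

64


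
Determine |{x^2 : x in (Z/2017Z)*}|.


For prime p, the number of non-zero quadratic residues is (p-1)/2.
= (2017-1)/2
= 1008

1008


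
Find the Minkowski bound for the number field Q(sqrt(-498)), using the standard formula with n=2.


d = -498, d mod 4 = 2, so disc(K) = 4d = -1992; |disc(K)| = 1992
Imaginary quadratic field, so n = 2, s = r2 = 1, r1 = 0
M = (n!/n^n) * (4/pi)^s * sqrt(|disc(K)|) = (2!/2^2) * (4/pi)^1 * sqrt(1992)
= 0.5 * 1.273240 * 44.631827
= 28.4135

28.4135


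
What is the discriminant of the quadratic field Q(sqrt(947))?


For K = Q(sqrt(d)) with d squarefree: disc(K) = d if d = 1 mod 4, and disc(K) = 4d if d = 2 or 3 mod 4.
Here d = 947, and d mod 4 = 3.
d = 3 mod 4, not 1 (O_K = Z[sqrt(d)]), so disc(K) = 4d = 4 * (947) = 3788

3788


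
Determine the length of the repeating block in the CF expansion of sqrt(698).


Run the CF algorithm for sqrt(698).
a_0 = floor(sqrt(698)) = 26; set m_0=0, q_0=1.
Recurrence: m' = q*a - m,  q' = (d - m'^2)/q,  a' = floor((a_0 + m')/q').
  step 1: m=26, q=22, a=2
  step 2: m=18, q=17, a=2
  step 3: m=16, q=26, a=1
  step 4: m=10, q=23, a=1
  step 5: m=13, q=23, a=1
  step 6: m=10, q=26, a=1
  step 7: m=16, q=17, a=2
  step 8: m=18, q=22, a=2
  step 9: m=26, q=1, a=52
a_9 = 2*a_0 = 52, so the period closes here.
sqrt(698) = [26; 2, 2, 1, 1, 1, 1, 2, 2, 52]
Period length = 9

9


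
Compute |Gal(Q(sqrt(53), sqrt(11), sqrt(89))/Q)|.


The 3 square roots of distinct primes are multiplicatively independent over Q,
so [K:Q] = 2^3 and Gal(K/Q) is isomorphic to (Z/2Z)^3.
|Gal| = 2^3 = 8

8


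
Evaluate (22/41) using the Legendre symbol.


p = 41 is prime, so compute (22/41) with the reciprocity algorithm (Jacobi-symbol steps: pull out 2s via (2/n), flip via reciprocity, reduce):
  pull out 2: (2/41) = +1  (since 41 mod 8 = 1)
  reciprocity: (11/41) -> +(41/11)
  reduce: (8/11)
  pull out 2: (2/11) = -1  (since 11 mod 8 = 3)
  pull out 2: (2/11) = -1  (since 11 mod 8 = 3)
  pull out 2: (2/11) = -1  (since 11 mod 8 = 3)
  (1/11) = 1
Product of signs = -1
(22/41) = -1

-1


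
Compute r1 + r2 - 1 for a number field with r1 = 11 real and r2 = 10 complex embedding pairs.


By Dirichlet's unit theorem:
rank = r1 + r2 - 1
= 11 + 10 - 1
= 20

20


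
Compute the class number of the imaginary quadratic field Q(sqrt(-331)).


K = Q(sqrt(-331)). d mod 4 = 1, so D = disc(K) = d = -331
h(K) equals the number of primitive reduced positive-definite forms (a, b, c) = a*x^2 + b*x*y + c*y^2 with b^2 - 4ac = D,
where reduced means |b| <= a <= c, with b >= 0 whenever |b| = a or a = c, and primitive means gcd(a, b, c) = 1.
Reduced forces 3a^2 <= |D| = 331, so 1 <= a <= 10; b must have the parity of D, and c = (b^2 - D)/(4a) must be an integer >= a.
Enumerate a = 1..10, b in [-a, a]:
  a=1: (1, 1, 83)  [1]
  a=2..4: none
  a=5: (5, -3, 17), (5, 3, 17)  [2]
  a=6..10: none
Total reduced forms: 1 + 2 = 3
h = 3

3


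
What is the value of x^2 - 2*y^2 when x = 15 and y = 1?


x^2 - d*y^2
= 15^2 - 2*1^2
= 225 - 2
= 223

223


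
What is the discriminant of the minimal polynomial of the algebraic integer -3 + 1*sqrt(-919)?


The element -3 + 1*sqrt(-919) has minimal polynomial:
x^2 + 6*x + 928
Discriminant = (6)^2 - 4*(928)
= 36 - 3712
= -3676

-3676


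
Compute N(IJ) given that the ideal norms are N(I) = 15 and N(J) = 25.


N(IJ) = N(I) * N(J)
= 15 * 25
= 375

375


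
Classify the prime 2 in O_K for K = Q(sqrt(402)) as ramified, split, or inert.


K = Q(sqrt(402)). Since d mod 4 = 2, disc(K) = 1608.
Check p | disc: 1608 mod 2 = 0.
p divides disc, so p ramifies: (p) = P^2 with e=2, f=1, g=1.
Therefore p is ramified.

ramified


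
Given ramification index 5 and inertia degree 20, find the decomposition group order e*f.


|D_P| = e * f
= 5 * 20
= 100

100


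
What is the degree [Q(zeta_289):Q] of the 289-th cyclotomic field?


The degree equals Euler's totient phi(289).
289 = 17^2
phi(289) = 272

272


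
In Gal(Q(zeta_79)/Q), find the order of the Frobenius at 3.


The Frobenius at p in Gal(Q(zeta_n)/Q) = (Z/nZ)* is the class of p, so its order is ord_79(3), the smallest k >= 1 with 3^k = 1 mod 79.
n = 79 = 79, phi(79) = 78; the order divides phi(n).
Divisors of 78: 1, 2, 3, 6, 13, 26, 39, 78
Repeated squaring mod 79: 3^1 = 3, 3^2 = 9, 3^4 = 2, 3^8 = 4, 3^16 = 16, 3^32 = 19, 3^64 = 45
Test divisors in increasing order:
  k=1: 3^1 = 3 mod 79
  k=2: 3^2 = 9 mod 79
  k=3: 3^3 = 9 * 3 = 27 mod 79
  k=6: 3^6 = 2 * 9 = 18 mod 79
  k=13: 3^13 = 4 * 2 * 3 = 24 mod 79
  k=26: 3^26 = 16 * 4 * 9 = 23 mod 79
  k=39: 3^39 = 19 * 2 * 9 * 3 = 78 mod 79
  k=78: 3^78 = 45 * 4 * 2 * 9 = 1 mod 79  <- first divisor giving 1
Order = 78

78


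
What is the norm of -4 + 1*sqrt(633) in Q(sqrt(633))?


N(a + b*sqrt(d)) = a^2 - d*b^2
= (-4)^2 - (633)*(1)^2
= 16 - 633
= -617

-617


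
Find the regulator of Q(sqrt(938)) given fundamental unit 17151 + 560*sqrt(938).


epsilon = 17151 + 560*sqrt(938)
= 34302.0000
R = ln(34302.0000)
= 10.4430

10.4430


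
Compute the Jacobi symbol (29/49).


Compute (29/49) via quadratic reciprocity:
  reciprocity: (29/49) -> +(49/29)
  reduce: (20/29)
  pull out 2: (2/29) = -1  (since 29 mod 8 = 5)
  pull out 2: (2/29) = -1  (since 29 mod 8 = 5)
  reciprocity: (5/29) -> +(29/5)
  reduce: (4/5)
  pull out 2: (2/5) = -1  (since 5 mod 8 = 5)
  pull out 2: (2/5) = -1  (since 5 mod 8 = 5)
  (1/5) = 1
Product of signs = 1

1


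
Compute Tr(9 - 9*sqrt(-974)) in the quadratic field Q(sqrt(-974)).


Tr(a + b*sqrt(d)) = (a + b*sqrt(d)) + (a - b*sqrt(d)) = 2a
= 2 * (9)
= 18

18


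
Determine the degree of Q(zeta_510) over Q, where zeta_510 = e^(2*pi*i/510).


The degree equals Euler's totient phi(510).
510 = 2 * 3 * 5 * 17
phi(510) = 128

128


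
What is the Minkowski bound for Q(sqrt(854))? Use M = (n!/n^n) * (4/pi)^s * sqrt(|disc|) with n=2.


d = 854, d mod 4 = 2, so disc(K) = 4d = 3416; |disc(K)| = 3416
Real quadratic field, so n = 2, s = r2 = 0, r1 = 2
M = (n!/n^n) * (4/pi)^s * sqrt(|disc(K)|) = (2!/2^2) * (4/pi)^0 * sqrt(3416)
= 0.5 * 1.000000 * 58.446557
= 29.2233

29.2233


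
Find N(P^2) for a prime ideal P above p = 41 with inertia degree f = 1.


N(P^a) = p^(a*f)
= 41^(2*1)
= 41^2
= 1681

1681


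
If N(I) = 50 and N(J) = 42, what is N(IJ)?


N(IJ) = N(I) * N(J)
= 50 * 42
= 2100

2100


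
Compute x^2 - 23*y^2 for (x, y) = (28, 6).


x^2 - d*y^2
= 28^2 - 23*6^2
= 784 - 828
= -44

-44


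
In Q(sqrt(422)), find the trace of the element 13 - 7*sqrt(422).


Tr(a + b*sqrt(d)) = (a + b*sqrt(d)) + (a - b*sqrt(d)) = 2a
= 2 * (13)
= 26

26


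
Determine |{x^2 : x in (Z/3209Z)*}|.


For prime p, the number of non-zero quadratic residues is (p-1)/2.
= (3209-1)/2
= 1604

1604


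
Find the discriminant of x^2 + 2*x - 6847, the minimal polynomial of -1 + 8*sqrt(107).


The element -1 + 8*sqrt(107) has minimal polynomial:
x^2 + 2*x - 6847
Discriminant = (2)^2 - 4*(-6847)
= 4 + 27388
= 27392

27392


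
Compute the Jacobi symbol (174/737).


Compute (174/737) via quadratic reciprocity:
  pull out 2: (2/737) = +1  (since 737 mod 8 = 1)
  reciprocity: (87/737) -> +(737/87)
  reduce: (41/87)
  reciprocity: (41/87) -> +(87/41)
  reduce: (5/41)
  reciprocity: (5/41) -> +(41/5)
  reduce: (1/5)
  (1/5) = 1
Product of signs = 1

1


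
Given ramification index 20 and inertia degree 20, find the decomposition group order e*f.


|D_P| = e * f
= 20 * 20
= 400

400


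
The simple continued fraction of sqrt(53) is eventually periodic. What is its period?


Run the CF algorithm for sqrt(53).
a_0 = floor(sqrt(53)) = 7; set m_0=0, q_0=1.
Recurrence: m' = q*a - m,  q' = (d - m'^2)/q,  a' = floor((a_0 + m')/q').
  step 1: m=7, q=4, a=3
  step 2: m=5, q=7, a=1
  step 3: m=2, q=7, a=1
  step 4: m=5, q=4, a=3
  step 5: m=7, q=1, a=14
a_5 = 2*a_0 = 14, so the period closes here.
sqrt(53) = [7; 3, 1, 1, 3, 14]
Period length = 5

5


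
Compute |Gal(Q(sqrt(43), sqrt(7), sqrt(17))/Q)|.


The 3 square roots of distinct primes are multiplicatively independent over Q,
so [K:Q] = 2^3 and Gal(K/Q) is isomorphic to (Z/2Z)^3.
|Gal| = 2^3 = 8

8


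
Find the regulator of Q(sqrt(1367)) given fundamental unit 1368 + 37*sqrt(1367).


epsilon = 1368 + 37*sqrt(1367)
= 2735.9996
R = ln(2735.9996)
= 7.9143

7.9143


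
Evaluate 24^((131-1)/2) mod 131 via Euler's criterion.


p = 131 is prime and the exponent is (p-1)/2 = 65, so by Euler's criterion 24^65 = (24/131) = +1 or -1 mod 131.
Compute by square-and-multiply:
  65 = 64 + 1 (binary 1000001)
  Repeated squaring mod 131: 24^1 = 24, 24^2 = 52, 24^4 = 84, 24^8 = 113, 24^16 = 62, 24^32 = 45, 24^64 = 60
  24^65 = 24^64 * 24^1 = 60 * 24 mod 131
    60 * 24 = 1440 = 130 mod 131
  24^65 = 130 mod 131
Result 130 = p - 1 = -1 mod 131: 24 is a quadratic non-residue mod 131. As a residue in [0, p-1] the value is 130.
24^65 mod 131 = 130

130


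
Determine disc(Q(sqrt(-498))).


For K = Q(sqrt(d)) with d squarefree: disc(K) = d if d = 1 mod 4, and disc(K) = 4d if d = 2 or 3 mod 4.
Here d = -498, and d mod 4 = 2.
d = 2 mod 4, not 1 (O_K = Z[sqrt(d)]), so disc(K) = 4d = 4 * (-498) = -1992

-1992


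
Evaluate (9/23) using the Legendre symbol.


p = 23 is prime, so compute (9/23) with the reciprocity algorithm (Jacobi-symbol steps: pull out 2s via (2/n), flip via reciprocity, reduce):
  reciprocity: (9/23) -> +(23/9)
  reduce: (5/9)
  reciprocity: (5/9) -> +(9/5)
  reduce: (4/5)
  pull out 2: (2/5) = -1  (since 5 mod 8 = 5)
  pull out 2: (2/5) = -1  (since 5 mod 8 = 5)
  (1/5) = 1
Product of signs = 1
(9/23) = 1

1


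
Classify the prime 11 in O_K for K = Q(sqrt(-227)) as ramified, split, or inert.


K = Q(sqrt(-227)). Since d mod 4 = 1, disc(K) = -227.
Check p | disc: -227 mod 11 = 4.
p does not divide disc. Compute Legendre symbol (d/p):
4^((11-1)/2) mod 11 = 1
(d/p) = 1, so p splits: (p) = P*P' with e=1, f=1, g=2.
Therefore p is split.

split


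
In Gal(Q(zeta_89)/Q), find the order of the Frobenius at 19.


The Frobenius at p in Gal(Q(zeta_n)/Q) = (Z/nZ)* is the class of p, so its order is ord_89(19), the smallest k >= 1 with 19^k = 1 mod 89.
n = 89 = 89, phi(89) = 88; the order divides phi(n).
Divisors of 88: 1, 2, 4, 8, 11, 22, 44, 88
Repeated squaring mod 89: 19^1 = 19, 19^2 = 5, 19^4 = 25, 19^8 = 2, 19^16 = 4, 19^32 = 16, 19^64 = 78
Test divisors in increasing order:
  k=1: 19^1 = 19 mod 89
  k=2: 19^2 = 5 mod 89
  k=4: 19^4 = 25 mod 89
  k=8: 19^8 = 2 mod 89
  k=11: 19^11 = 2 * 5 * 19 = 12 mod 89
  k=22: 19^22 = 4 * 25 * 5 = 55 mod 89
  k=44: 19^44 = 16 * 2 * 25 = 88 mod 89
  k=88: 19^88 = 78 * 4 * 2 = 1 mod 89  <- first divisor giving 1
Order = 88

88


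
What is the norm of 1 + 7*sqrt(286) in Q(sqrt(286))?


N(a + b*sqrt(d)) = a^2 - d*b^2
= (1)^2 - (286)*(7)^2
= 1 - 14014
= -14013

-14013


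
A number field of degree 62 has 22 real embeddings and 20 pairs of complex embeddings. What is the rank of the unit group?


By Dirichlet's unit theorem:
rank = r1 + r2 - 1
= 22 + 20 - 1
= 41

41


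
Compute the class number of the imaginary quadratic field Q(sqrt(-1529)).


K = Q(sqrt(-1529)). d mod 4 = 3, so D = disc(K) = 4d = -6116
h(K) equals the number of primitive reduced positive-definite forms (a, b, c) = a*x^2 + b*x*y + c*y^2 with b^2 - 4ac = D,
where reduced means |b| <= a <= c, with b >= 0 whenever |b| = a or a = c, and primitive means gcd(a, b, c) = 1.
Reduced forces 3a^2 <= |D| = 6116, so 1 <= a <= 45; b must have the parity of D, and c = (b^2 - D)/(4a) must be an integer >= a.
Enumerate a = 1..45, b in [-a, a]:
  a=1: (1, 0, 1529)  [1]
  a=2: (2, 2, 765)  [1]
  a=3: (3, -2, 510), (3, 2, 510)  [2]
  a=4: none
  a=5: (5, -2, 306), (5, 2, 306)  [2]
  a=6: (6, -2, 255), (6, 2, 255)  [2]
  a=7: (7, -4, 219), (7, 4, 219)  [2]
  a=8: none
  a=9: (9, -2, 170), (9, 2, 170)  [2]
  a=10: (10, -2, 153), (10, 2, 153)  [2]
  a=11: (11, 0, 139)  [1]
  a=12..13: none
  a=14: (14, -10, 111), (14, 10, 111)  [2]
  a=15: (15, -8, 103), (15, -2, 102), (15, 2, 102), (15, 8, 103)  [4]
  a=16: none
  a=17: (17, -2, 90), (17, 2, 90)  [2]
  a=18: (18, -2, 85), (18, 2, 85)  [2]
  a=19..20: none
  a=21: (21, -10, 74), (21, -4, 73), (21, 4, 73), (21, 10, 74)  [4]
  a=22: (22, 22, 75)  [1]
  a=23: (23, -18, 70), (23, 18, 70)  [2]
  a=24: none
  a=25: (25, -22, 66), (25, 22, 66)  [2]
  a=26: none
  a=27: (27, -16, 59), (27, 16, 59)  [2]
  a=28..29: none
  a=30: (30, -22, 55), (30, -2, 51), (30, 2, 51), (30, 22, 55)  [4]
  a=31..32: none
  a=33: (33, -22, 50), (33, 22, 50)  [2]
  a=34: (34, -2, 45), (34, 2, 45)  [2]
  a=35: (35, -32, 51), (35, -18, 46), (35, 18, 46), (35, 32, 51)  [4]
  a=36: none
  a=37: (37, -10, 42), (37, 10, 42)  [2]
  a=38..41: none
  a=42: (42, -38, 45), (42, 38, 45)  [2]
  a=43..45: none
Total reduced forms: 1 + 1 + 2 + 2 + 2 + 2 + 2 + 2 + 1 + 2 + 4 + 2 + 2 + 4 + 1 + 2 + 2 + 2 + 4 + 2 + 2 + 4 + 2 + 2 = 52
h = 52

52


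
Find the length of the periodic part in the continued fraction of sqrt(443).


Run the CF algorithm for sqrt(443).
a_0 = floor(sqrt(443)) = 21; set m_0=0, q_0=1.
Recurrence: m' = q*a - m,  q' = (d - m'^2)/q,  a' = floor((a_0 + m')/q').
  step 1: m=21, q=2, a=21
  step 2: m=21, q=1, a=42
a_2 = 2*a_0 = 42, so the period closes here.
sqrt(443) = [21; 21, 42]
Period length = 2

2


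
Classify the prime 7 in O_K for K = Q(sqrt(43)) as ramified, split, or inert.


K = Q(sqrt(43)). Since d mod 4 = 3, disc(K) = 172.
Check p | disc: 172 mod 7 = 4.
p does not divide disc. Compute Legendre symbol (d/p):
1^((7-1)/2) mod 7 = 1
(d/p) = 1, so p splits: (p) = P*P' with e=1, f=1, g=2.
Therefore p is split.

split


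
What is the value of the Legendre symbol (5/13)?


p = 13 is prime, so compute (5/13) with the reciprocity algorithm (Jacobi-symbol steps: pull out 2s via (2/n), flip via reciprocity, reduce):
  reciprocity: (5/13) -> +(13/5)
  reduce: (3/5)
  reciprocity: (3/5) -> +(5/3)
  reduce: (2/3)
  pull out 2: (2/3) = -1  (since 3 mod 8 = 3)
  (1/3) = 1
Product of signs = -1
(5/13) = -1

-1


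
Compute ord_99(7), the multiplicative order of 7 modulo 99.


We want ord_99(7), the smallest k >= 1 with 7^k = 1 mod 99.
n = 99 = 3^2 * 11, phi(99) = 60; the order divides phi(n).
Divisors of 60: 1, 2, 3, 4, 5, 6, 10, 12, 15, 20, 30, 60
Repeated squaring mod 99: 7^1 = 7, 7^2 = 49, 7^4 = 25, 7^8 = 31, 7^16 = 70, 7^32 = 49
Test divisors in increasing order:
  k=1: 7^1 = 7 mod 99
  k=2: 7^2 = 49 mod 99
  k=3: 7^3 = 49 * 7 = 46 mod 99
  k=4: 7^4 = 25 mod 99
  k=5: 7^5 = 25 * 7 = 76 mod 99
  k=6: 7^6 = 25 * 49 = 37 mod 99
  k=10: 7^10 = 31 * 49 = 34 mod 99
  k=12: 7^12 = 31 * 25 = 82 mod 99
  k=15: 7^15 = 31 * 25 * 49 * 7 = 10 mod 99
  k=20: 7^20 = 70 * 25 = 67 mod 99
  k=30: 7^30 = 70 * 31 * 25 * 49 = 1 mod 99  <- first divisor giving 1
Order = 30

30


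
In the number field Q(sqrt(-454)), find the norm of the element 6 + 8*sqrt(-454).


N(a + b*sqrt(d)) = a^2 - d*b^2
= (6)^2 - (-454)*(8)^2
= 36 + 29056
= 29092

29092


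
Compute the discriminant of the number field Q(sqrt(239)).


For K = Q(sqrt(d)) with d squarefree: disc(K) = d if d = 1 mod 4, and disc(K) = 4d if d = 2 or 3 mod 4.
Here d = 239, and d mod 4 = 3.
d = 3 mod 4, not 1 (O_K = Z[sqrt(d)]), so disc(K) = 4d = 4 * (239) = 956

956


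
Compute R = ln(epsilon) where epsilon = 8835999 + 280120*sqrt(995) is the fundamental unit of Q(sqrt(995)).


epsilon = 8835999 + 280120*sqrt(995)
= 1.7672e+07
R = ln(1.7672e+07)
= 16.6875

16.6875


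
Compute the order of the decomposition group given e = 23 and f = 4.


|D_P| = e * f
= 23 * 4
= 92

92


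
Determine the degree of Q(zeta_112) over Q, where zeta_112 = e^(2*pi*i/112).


The degree equals Euler's totient phi(112).
112 = 2^4 * 7
phi(112) = 48

48


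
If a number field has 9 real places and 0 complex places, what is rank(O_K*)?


By Dirichlet's unit theorem:
rank = r1 + r2 - 1
= 9 + 0 - 1
= 8

8


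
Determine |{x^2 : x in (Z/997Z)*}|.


For prime p, the number of non-zero quadratic residues is (p-1)/2.
= (997-1)/2
= 498

498


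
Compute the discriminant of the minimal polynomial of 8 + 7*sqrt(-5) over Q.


The element 8 + 7*sqrt(-5) has minimal polynomial:
x^2 - 16*x + 309
Discriminant = (-16)^2 - 4*(309)
= 256 - 1236
= -980

-980


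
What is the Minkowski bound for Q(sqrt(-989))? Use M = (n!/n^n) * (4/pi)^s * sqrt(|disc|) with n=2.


d = -989, d mod 4 = 3, so disc(K) = 4d = -3956; |disc(K)| = 3956
Imaginary quadratic field, so n = 2, s = r2 = 1, r1 = 0
M = (n!/n^n) * (4/pi)^s * sqrt(|disc(K)|) = (2!/2^2) * (4/pi)^1 * sqrt(3956)
= 0.5 * 1.273240 * 62.896741
= 40.0413

40.0413


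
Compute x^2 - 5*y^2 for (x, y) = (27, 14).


x^2 - d*y^2
= 27^2 - 5*14^2
= 729 - 980
= -251

-251


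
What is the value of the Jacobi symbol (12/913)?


Compute (12/913) via quadratic reciprocity:
  pull out 2: (2/913) = +1  (since 913 mod 8 = 1)
  pull out 2: (2/913) = +1  (since 913 mod 8 = 1)
  reciprocity: (3/913) -> +(913/3)
  reduce: (1/3)
  (1/3) = 1
Product of signs = 1

1


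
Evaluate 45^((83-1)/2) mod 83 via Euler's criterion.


p = 83 is prime and the exponent is (p-1)/2 = 41, so by Euler's criterion 45^41 = (45/83) = +1 or -1 mod 83.
Compute by square-and-multiply:
  41 = 32 + 8 + 1 (binary 101001)
  Repeated squaring mod 83: 45^1 = 45, 45^2 = 33, 45^4 = 10, 45^8 = 17, 45^16 = 40, 45^32 = 23
  45^41 = 45^32 * 45^8 * 45^1 = 23 * 17 * 45 mod 83
    23 * 17 = 391 = 59 mod 83
    59 * 45 = 2655 = 82 mod 83
  45^41 = 82 mod 83
Result 82 = p - 1 = -1 mod 83: 45 is a quadratic non-residue mod 83. As a residue in [0, p-1] the value is 82.
45^41 mod 83 = 82

82


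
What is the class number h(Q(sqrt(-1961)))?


K = Q(sqrt(-1961)). d mod 4 = 3, so D = disc(K) = 4d = -7844
h(K) equals the number of primitive reduced positive-definite forms (a, b, c) = a*x^2 + b*x*y + c*y^2 with b^2 - 4ac = D,
where reduced means |b| <= a <= c, with b >= 0 whenever |b| = a or a = c, and primitive means gcd(a, b, c) = 1.
Reduced forces 3a^2 <= |D| = 7844, so 1 <= a <= 51; b must have the parity of D, and c = (b^2 - D)/(4a) must be an integer >= a.
Enumerate a = 1..51, b in [-a, a]:
  a=1: (1, 0, 1961)  [1]
  a=2: (2, 2, 981)  [1]
  a=3: (3, -2, 654), (3, 2, 654)  [2]
  a=4: none
  a=5: (5, -4, 393), (5, 4, 393)  [2]
  a=6: (6, -2, 327), (6, 2, 327)  [2]
  a=7..8: none
  a=9: (9, -2, 218), (9, 2, 218)  [2]
  a=10: (10, -6, 197), (10, 6, 197)  [2]
  a=11..14: none
  a=15: (15, -14, 134), (15, -4, 131), (15, 4, 131), (15, 14, 134)  [4]
  a=16..17: none
  a=18: (18, -2, 109), (18, 2, 109)  [2]
  a=19..24: none
  a=25: (25, -16, 81), (25, 16, 81)  [2]
  a=26: none
  a=27: (27, -16, 75), (27, 16, 75)  [2]
  a=28..29: none
  a=30: (30, -26, 71), (30, -14, 67), (30, 14, 67), (30, 26, 71)  [4]
  a=31..36: none
  a=37: (37, 0, 53)  [1]
  a=38..42: none
  a=43: (43, -38, 54), (43, 38, 54)  [2]
  a=44: none
  a=45: (45, -34, 50), (45, 16, 45), (45, 34, 50)  [3]
  a=46..51: none
Total reduced forms: 1 + 1 + 2 + 2 + 2 + 2 + 2 + 4 + 2 + 2 + 2 + 4 + 1 + 2 + 3 = 32
h = 32

32


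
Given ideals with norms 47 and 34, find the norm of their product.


N(IJ) = N(I) * N(J)
= 47 * 34
= 1598

1598


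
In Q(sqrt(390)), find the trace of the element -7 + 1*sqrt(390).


Tr(a + b*sqrt(d)) = (a + b*sqrt(d)) + (a - b*sqrt(d)) = 2a
= 2 * (-7)
= -14

-14


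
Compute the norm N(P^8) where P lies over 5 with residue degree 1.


N(P^a) = p^(a*f)
= 5^(8*1)
= 5^8
= 390625

390625


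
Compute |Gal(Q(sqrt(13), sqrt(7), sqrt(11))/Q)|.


The 3 square roots of distinct primes are multiplicatively independent over Q,
so [K:Q] = 2^3 and Gal(K/Q) is isomorphic to (Z/2Z)^3.
|Gal| = 2^3 = 8

8


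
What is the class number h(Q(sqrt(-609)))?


K = Q(sqrt(-609)). d mod 4 = 3, so D = disc(K) = 4d = -2436
h(K) equals the number of primitive reduced positive-definite forms (a, b, c) = a*x^2 + b*x*y + c*y^2 with b^2 - 4ac = D,
where reduced means |b| <= a <= c, with b >= 0 whenever |b| = a or a = c, and primitive means gcd(a, b, c) = 1.
Reduced forces 3a^2 <= |D| = 2436, so 1 <= a <= 28; b must have the parity of D, and c = (b^2 - D)/(4a) must be an integer >= a.
Enumerate a = 1..28, b in [-a, a]:
  a=1: (1, 0, 609)  [1]
  a=2: (2, 2, 305)  [1]
  a=3: (3, 0, 203)  [1]
  a=4: none
  a=5: (5, -2, 122), (5, 2, 122)  [2]
  a=6: (6, 6, 103)  [1]
  a=7: (7, 0, 87)  [1]
  a=8..9: none
  a=10: (10, -2, 61), (10, 2, 61)  [2]
  a=11..13: none
  a=14: (14, 14, 47)  [1]
  a=15: (15, -12, 43), (15, 12, 43)  [2]
  a=16..20: none
  a=21: (21, 0, 29)  [1]
  a=22: none
  a=23: (23, -18, 30), (23, 18, 30)  [2]
  a=24: none
  a=25: (25, 8, 25)  [1]
  a=26..28: none
Total reduced forms: 1 + 1 + 1 + 2 + 1 + 1 + 2 + 1 + 2 + 1 + 2 + 1 = 16
h = 16

16
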